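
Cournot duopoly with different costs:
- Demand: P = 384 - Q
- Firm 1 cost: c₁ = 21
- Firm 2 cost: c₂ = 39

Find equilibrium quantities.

q₁* = 127.0, q₂* = 109.0

Work:
Reaction: q₁ = (384 - 21 - q₂)/2
Reaction: q₂ = (384 - 39 - q₁)/2
Solve simultaneously:
q₁* = (384 - 2×21 + 39)/3 = 127.0
q₂* = (384 - 2×39 + 21)/3 = 109.0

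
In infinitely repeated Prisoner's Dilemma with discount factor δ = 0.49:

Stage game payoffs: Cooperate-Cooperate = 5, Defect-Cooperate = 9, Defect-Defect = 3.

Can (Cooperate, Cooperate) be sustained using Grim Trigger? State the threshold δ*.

δ* = 0.6667; since δ = 0.49 < 0.6667, cooperation cannot be sustained

Work:
For Grim Trigger:
Cooperate forever: 5/(1-δ)
Defect then punished: 9 + 3·δ/(1-δ)
Need: 5/(1-δ) ≥ 9 + 3·δ/(1-δ)
Solving: δ ≥ (T-R)/(T-P) = (9-5)/(9-3) = 0.6667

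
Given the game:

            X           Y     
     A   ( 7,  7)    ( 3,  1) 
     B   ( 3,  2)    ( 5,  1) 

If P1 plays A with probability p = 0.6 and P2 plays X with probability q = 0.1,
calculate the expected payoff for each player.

E[P1] = 3.96, E[P2] = 1.4

Work:
E[P1] = p·q·π₁(A,X) + p·(1-q)·π₁(A,Y) + (1-p)·q·π₁(B,X) + (1-p)·(1-q)·π₁(B,Y)
= 0.6·0.1·7 + 0.6·0.9·3 + 0.4·0.1·3 + 0.4·0.9·5
= 3.96

E[P2] = 1.4 (similar calculation)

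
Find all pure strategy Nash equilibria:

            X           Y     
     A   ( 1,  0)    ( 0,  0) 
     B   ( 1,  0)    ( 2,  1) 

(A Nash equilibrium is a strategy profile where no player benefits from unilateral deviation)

Nash equilibrium: (A, X), (B, Y)

Work:
Best responses:
  P1 vs X: payoffs [1, 1] → best response A/B (payoff 1)
  P1 vs Y: payoffs [0, 2] → best response B (payoff 2)
  P2 vs A: payoffs [0, 0] → best response X/Y (payoff 0)
  P2 vs B: payoffs [0, 1] → best response Y (payoff 1)
Mutual best responses: (A,X), (B,Y) → Nash equilibria.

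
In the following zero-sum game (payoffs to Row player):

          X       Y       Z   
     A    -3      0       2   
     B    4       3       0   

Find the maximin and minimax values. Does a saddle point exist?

Maximin = 0, Minimax = 2, Saddle: False

Work:
Row minimums: [-3, 0] → maximin = 0
Column maximums: [4, 3, 2] → minimax = 2
No saddle point (maximin ≠ minimax). Mixed strategy needed.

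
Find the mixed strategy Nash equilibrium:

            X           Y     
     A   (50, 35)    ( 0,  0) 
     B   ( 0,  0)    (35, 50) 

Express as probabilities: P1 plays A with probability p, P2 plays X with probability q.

p = 0.5882, q = 0.4118

Work:
Find probabilities that make opponent indifferent:
P2 chooses q to make P1 indifferent between A and B
P1 chooses p to make P2 indifferent between X and Y
Mixed NE: P1 plays (A: 0.5882, B: 0.4118), P2 plays (X: 0.4118, Y: 0.5882)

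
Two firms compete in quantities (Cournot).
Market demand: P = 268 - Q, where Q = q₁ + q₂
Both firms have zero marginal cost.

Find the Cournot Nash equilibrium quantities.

q₁* = q₂* = 89.33; P* = 89.33

Work:
Profit: π_i = P·q_i = (a - q_i - q_j)·q_i
FOC: ∂π_i/∂q_i = a - 2q_i - q_j = 0
Reaction function: q_i = (268 - q_j)/2
Symmetry: q* = 268/3 = 89.33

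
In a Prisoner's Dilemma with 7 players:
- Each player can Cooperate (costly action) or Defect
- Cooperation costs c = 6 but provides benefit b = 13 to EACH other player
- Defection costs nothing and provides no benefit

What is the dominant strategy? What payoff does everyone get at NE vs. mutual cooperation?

Dominant: Defect; NE payoff = 0; Coop payoff = 72

Work:
Defect dominates (saves cost c = 6, benefit to others is external)
NE: All defect → everyone gets 0
If all cooperate: each receives (6)×13 - 6 = 72
Social dilemma: 72 > 0 but NE gives 0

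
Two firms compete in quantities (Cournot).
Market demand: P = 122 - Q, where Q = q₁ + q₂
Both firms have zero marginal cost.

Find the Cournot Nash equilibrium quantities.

q₁* = q₂* = 40.67; P* = 40.67

Work:
Profit: π_i = P·q_i = (a - q_i - q_j)·q_i
FOC: ∂π_i/∂q_i = a - 2q_i - q_j = 0
Reaction function: q_i = (122 - q_j)/2
Symmetry: q* = 122/3 = 40.67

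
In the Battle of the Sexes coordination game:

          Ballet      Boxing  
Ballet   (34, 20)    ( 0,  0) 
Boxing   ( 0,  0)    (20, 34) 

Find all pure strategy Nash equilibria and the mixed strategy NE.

Pure NE: (Ballet, Ballet) and (Boxing, Boxing); Mixed NE: p = 0.6296, q = 0.3704

Work:
Check pure NE:
(Ballet, Ballet): (34, 20) - no unilateral deviation beneficial
(Boxing, Boxing): (20, 34) - no unilateral deviation beneficial
Mixed NE: P1 plays Ballet with p = 0.6296, P2 plays Ballet with q = 0.3704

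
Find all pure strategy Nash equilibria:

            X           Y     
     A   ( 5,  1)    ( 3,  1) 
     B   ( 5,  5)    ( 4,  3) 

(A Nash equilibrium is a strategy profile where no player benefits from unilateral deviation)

Nash equilibrium: (A, X), (B, X)

Work:
Best responses:
  P1 vs X: payoffs [5, 5] → best response A/B (payoff 5)
  P1 vs Y: payoffs [3, 4] → best response B (payoff 4)
  P2 vs A: payoffs [1, 1] → best response X/Y (payoff 1)
  P2 vs B: payoffs [5, 3] → best response X (payoff 5)
Mutual best responses: (A,X), (B,X) → Nash equilibria.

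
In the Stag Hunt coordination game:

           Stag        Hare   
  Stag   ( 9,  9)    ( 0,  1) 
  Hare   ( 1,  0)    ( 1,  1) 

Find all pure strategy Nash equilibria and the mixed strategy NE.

Pure NE: (Stag, Stag) and (Hare, Hare); Mixed NE: p = 0.1111, q = 0.1111

Work:
Check pure NE:
(Stag, Stag): (9, 9) - no unilateral deviation beneficial
(Hare, Hare): (1, 1) - no unilateral deviation beneficial
Mixed NE: P1 plays Stag with p = 0.1111, P2 plays Stag with q = 0.1111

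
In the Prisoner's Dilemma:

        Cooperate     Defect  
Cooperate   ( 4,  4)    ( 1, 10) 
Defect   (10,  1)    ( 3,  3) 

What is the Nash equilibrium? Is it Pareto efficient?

(Defect, Defect) is NE; not Pareto efficient

Work:
Defect dominates Cooperate for both players:
If P2 cooperates: Defect (10) > Cooperate (4)
If P2 defects: Defect (3) > Cooperate (1)
NE: (Defect, Defect) with payoff (3, 3)
But (Cooperate, Cooperate) = (4, 4) Pareto dominates (3, 3)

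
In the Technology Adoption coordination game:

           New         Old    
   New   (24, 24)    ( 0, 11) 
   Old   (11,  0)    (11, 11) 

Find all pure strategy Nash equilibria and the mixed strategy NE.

Pure NE: (New, New) and (Old, Old); Mixed NE: p = 0.4583, q = 0.4583

Work:
Check pure NE:
(New, New): (24, 24) - no unilateral deviation beneficial
(Old, Old): (11, 11) - no unilateral deviation beneficial
Mixed NE: P1 plays New with p = 0.4583, P2 plays New with q = 0.4583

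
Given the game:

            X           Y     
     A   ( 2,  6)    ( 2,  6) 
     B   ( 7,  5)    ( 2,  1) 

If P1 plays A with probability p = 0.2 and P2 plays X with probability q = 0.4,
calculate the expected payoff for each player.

E[P1] = 3.6, E[P2] = 3.28

Work:
E[P1] = p·q·π₁(A,X) + p·(1-q)·π₁(A,Y) + (1-p)·q·π₁(B,X) + (1-p)·(1-q)·π₁(B,Y)
= 0.2·0.4·2 + 0.2·0.6·2 + 0.8·0.4·7 + 0.8·0.6·2
= 3.6

E[P2] = 3.28 (similar calculation)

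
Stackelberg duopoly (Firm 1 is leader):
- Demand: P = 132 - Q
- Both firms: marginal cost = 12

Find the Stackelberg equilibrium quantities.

q₁* (leader) = 60.0, q₂* (follower) = 30.0

Work:
Follower's reaction: q₂ = (a - c - q₁)/2
Leader substitutes: π₁ = q₁·(a - q₁ - (a-c-q₁)/2 - c)
FOC: q₁* = (132 - 12)/2 = 60.00
Then: q₂* = (132 - 12 - 60.0)/2 = 30.00
Leader has first-mover advantage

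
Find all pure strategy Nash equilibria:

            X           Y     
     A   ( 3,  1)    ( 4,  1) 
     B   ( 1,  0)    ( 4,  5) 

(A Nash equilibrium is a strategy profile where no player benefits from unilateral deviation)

Nash equilibrium: (A, X), (A, Y), (B, Y)

Work:
Best responses:
  P1 vs X: payoffs [3, 1] → best response A (payoff 3)
  P1 vs Y: payoffs [4, 4] → best response A/B (payoff 4)
  P2 vs A: payoffs [1, 1] → best response X/Y (payoff 1)
  P2 vs B: payoffs [0, 5] → best response Y (payoff 5)
Mutual best responses: (A,X), (A,Y), (B,Y) → Nash equilibria.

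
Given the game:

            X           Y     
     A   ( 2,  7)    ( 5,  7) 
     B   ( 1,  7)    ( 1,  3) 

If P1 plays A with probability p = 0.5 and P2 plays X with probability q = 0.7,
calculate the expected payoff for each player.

E[P1] = 1.95, E[P2] = 6.4

Work:
E[P1] = p·q·π₁(A,X) + p·(1-q)·π₁(A,Y) + (1-p)·q·π₁(B,X) + (1-p)·(1-q)·π₁(B,Y)
= 0.5·0.7·2 + 0.5·0.3·5 + 0.5·0.7·1 + 0.5·0.3·1
= 1.95

E[P2] = 6.4 (similar calculation)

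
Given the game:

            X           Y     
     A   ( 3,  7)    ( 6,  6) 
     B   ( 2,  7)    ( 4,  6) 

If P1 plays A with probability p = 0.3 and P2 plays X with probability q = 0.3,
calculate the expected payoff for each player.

E[P1] = 3.91, E[P2] = 6.3

Work:
E[P1] = p·q·π₁(A,X) + p·(1-q)·π₁(A,Y) + (1-p)·q·π₁(B,X) + (1-p)·(1-q)·π₁(B,Y)
= 0.3·0.3·3 + 0.3·0.7·6 + 0.7·0.3·2 + 0.7·0.7·4
= 3.91

E[P2] = 6.3 (similar calculation)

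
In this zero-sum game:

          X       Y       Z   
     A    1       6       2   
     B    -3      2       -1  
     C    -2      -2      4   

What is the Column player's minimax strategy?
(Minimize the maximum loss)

Column should play X, value = 1

Work:
Column player minimizes Row's maximum payoff:
Column X: max payoff to Row = 1
Column Y: max payoff to Row = 6
Column Z: max payoff to Row = 4
Minimum is 1, achieved by column X.
Minimax strategy: X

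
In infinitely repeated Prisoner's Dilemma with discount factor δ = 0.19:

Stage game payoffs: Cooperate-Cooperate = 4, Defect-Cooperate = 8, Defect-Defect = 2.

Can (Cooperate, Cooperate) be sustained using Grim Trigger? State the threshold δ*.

δ* = 0.6667; since δ = 0.19 < 0.6667, cooperation cannot be sustained

Work:
For Grim Trigger:
Cooperate forever: 4/(1-δ)
Defect then punished: 8 + 2·δ/(1-δ)
Need: 4/(1-δ) ≥ 8 + 2·δ/(1-δ)
Solving: δ ≥ (T-R)/(T-P) = (8-4)/(8-2) = 0.6667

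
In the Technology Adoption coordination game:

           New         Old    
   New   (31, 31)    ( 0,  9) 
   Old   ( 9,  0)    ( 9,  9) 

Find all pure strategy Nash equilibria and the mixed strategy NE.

Pure NE: (New, New) and (Old, Old); Mixed NE: p = 0.2903, q = 0.2903

Work:
Check pure NE:
(New, New): (31, 31) - no unilateral deviation beneficial
(Old, Old): (9, 9) - no unilateral deviation beneficial
Mixed NE: P1 plays New with p = 0.2903, P2 plays New with q = 0.2903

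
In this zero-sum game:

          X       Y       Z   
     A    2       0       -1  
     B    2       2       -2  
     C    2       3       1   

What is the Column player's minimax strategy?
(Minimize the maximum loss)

Column should play Z, value = 1

Work:
Column player minimizes Row's maximum payoff:
Column X: max payoff to Row = 2
Column Y: max payoff to Row = 3
Column Z: max payoff to Row = 1
Minimum is 1, achieved by column Z.
Minimax strategy: Z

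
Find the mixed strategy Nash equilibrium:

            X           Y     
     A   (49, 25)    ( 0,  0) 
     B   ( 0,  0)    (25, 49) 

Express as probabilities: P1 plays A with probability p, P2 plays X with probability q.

p = 0.6622, q = 0.3378

Work:
Find probabilities that make opponent indifferent:
P2 chooses q to make P1 indifferent between A and B
P1 chooses p to make P2 indifferent between X and Y
Mixed NE: P1 plays (A: 0.6622, B: 0.3378), P2 plays (X: 0.3378, Y: 0.6622)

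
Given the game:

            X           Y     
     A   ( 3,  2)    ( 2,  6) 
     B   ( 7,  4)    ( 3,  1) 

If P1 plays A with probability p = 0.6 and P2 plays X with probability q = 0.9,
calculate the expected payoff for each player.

E[P1] = 4.38, E[P2] = 2.92

Work:
E[P1] = p·q·π₁(A,X) + p·(1-q)·π₁(A,Y) + (1-p)·q·π₁(B,X) + (1-p)·(1-q)·π₁(B,Y)
= 0.6·0.9·3 + 0.6·0.1·2 + 0.4·0.9·7 + 0.4·0.1·3
= 4.38

E[P2] = 2.92 (similar calculation)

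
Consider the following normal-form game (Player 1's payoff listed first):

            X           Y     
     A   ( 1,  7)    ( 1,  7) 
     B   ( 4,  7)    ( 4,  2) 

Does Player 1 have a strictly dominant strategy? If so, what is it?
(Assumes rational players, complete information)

Yes, Player 1's strictly dominant strategy is B

Work:
A strategy strictly dominates another if it gives a strictly higher payoff against every opponent action. Compare each pair of P1's strategies column-by-column:
  A vs B: [1 vs 4, 1 vs 4] → A does not strictly dominate B (column X: 1 ≤ 4)
  B vs A: [4 vs 1, 4 vs 1] → B strictly dominates A
B strictly dominates every other strategy → strictly dominant.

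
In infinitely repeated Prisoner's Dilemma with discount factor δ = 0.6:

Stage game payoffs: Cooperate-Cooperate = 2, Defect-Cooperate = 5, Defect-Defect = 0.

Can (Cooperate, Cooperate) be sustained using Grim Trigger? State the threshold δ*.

δ* = 0.6; since δ = 0.6 ≥ 0.6, cooperation can be sustained

Work:
For Grim Trigger:
Cooperate forever: 2/(1-δ)
Defect then punished: 5 + 0·δ/(1-δ)
Need: 2/(1-δ) ≥ 5 + 0·δ/(1-δ)
Solving: δ ≥ (T-R)/(T-P) = (5-2)/(5-0) = 0.6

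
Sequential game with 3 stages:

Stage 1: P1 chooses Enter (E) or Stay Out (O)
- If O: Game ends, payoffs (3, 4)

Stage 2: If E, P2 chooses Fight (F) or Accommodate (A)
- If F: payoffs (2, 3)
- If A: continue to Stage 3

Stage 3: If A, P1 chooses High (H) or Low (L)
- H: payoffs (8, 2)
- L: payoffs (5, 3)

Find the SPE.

SPE: (O, F, H); Outcome (3, 4)

Work:
Stage 3: P1 chooses H (8 vs 5)
Stage 2: P2: F->3, A->2 (anticipating H). Choose F
Stage 1: P1: O->3, E->2 (anticipating F, H). Choose O
SPE path: O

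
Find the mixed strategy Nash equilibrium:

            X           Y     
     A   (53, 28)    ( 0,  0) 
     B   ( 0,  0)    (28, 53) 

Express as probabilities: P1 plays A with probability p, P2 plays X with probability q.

p = 0.6543, q = 0.3457

Work:
Find probabilities that make opponent indifferent:
P2 chooses q to make P1 indifferent between A and B
P1 chooses p to make P2 indifferent between X and Y
Mixed NE: P1 plays (A: 0.6543, B: 0.3457), P2 plays (X: 0.3457, Y: 0.6543)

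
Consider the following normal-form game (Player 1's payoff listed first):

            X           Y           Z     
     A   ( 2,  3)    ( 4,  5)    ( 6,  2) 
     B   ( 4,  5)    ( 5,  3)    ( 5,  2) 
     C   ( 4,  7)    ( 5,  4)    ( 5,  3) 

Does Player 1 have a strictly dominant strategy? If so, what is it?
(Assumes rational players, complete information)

No strictly dominant strategy exists for Player 1

Work:
A strategy strictly dominates another if it gives a strictly higher payoff against every opponent action. Compare each pair of P1's strategies column-by-column:
  A vs B: [2 vs 4, 4 vs 5, 6 vs 5] → A does not strictly dominate B (column X: 2 ≤ 4)
  A vs C: [2 vs 4, 4 vs 5, 6 vs 5] → A does not strictly dominate C (column X: 2 ≤ 4)
  B vs A: [4 vs 2, 5 vs 4, 5 vs 6] → B does not strictly dominate A (column Z: 5 ≤ 6)
  B vs C: [4 vs 4, 5 vs 5, 5 vs 5] → B does not strictly dominate C (column X: 4 ≤ 4)
  C vs A: [4 vs 2, 5 vs 4, 5 vs 6] → C does not strictly dominate A (column Z: 5 ≤ 6)
  C vs B: [4 vs 4, 5 vs 5, 5 vs 5] → C does not strictly dominate B (column X: 4 ≤ 4)
No single strategy strictly dominates all others → no strictly dominant strategy.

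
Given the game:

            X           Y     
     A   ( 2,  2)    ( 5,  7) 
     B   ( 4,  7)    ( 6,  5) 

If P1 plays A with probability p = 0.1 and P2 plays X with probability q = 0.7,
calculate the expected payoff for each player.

E[P1] = 4.43, E[P2] = 6.11

Work:
E[P1] = p·q·π₁(A,X) + p·(1-q)·π₁(A,Y) + (1-p)·q·π₁(B,X) + (1-p)·(1-q)·π₁(B,Y)
= 0.1·0.7·2 + 0.1·0.3·5 + 0.9·0.7·4 + 0.9·0.3·6
= 4.43

E[P2] = 6.11 (similar calculation)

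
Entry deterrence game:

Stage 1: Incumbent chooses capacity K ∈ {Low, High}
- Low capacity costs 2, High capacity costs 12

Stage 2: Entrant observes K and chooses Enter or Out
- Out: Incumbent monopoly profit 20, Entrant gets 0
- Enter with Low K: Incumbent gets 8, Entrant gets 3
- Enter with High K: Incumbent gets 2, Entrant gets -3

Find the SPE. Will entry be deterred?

SPE: (High, Enter|Low, Out|High); Entry deterred. Incumbent net profit = 8

Work:
After Low K: Entrant enters (3 > 0)
After High K: Entrant stays out (-3 < 0)
Incumbent: Low → 8−2=6, High → 20−12=8
Incumbent chooses High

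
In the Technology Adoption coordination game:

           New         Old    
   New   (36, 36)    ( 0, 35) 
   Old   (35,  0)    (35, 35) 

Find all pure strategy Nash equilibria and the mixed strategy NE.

Pure NE: (New, New) and (Old, Old); Mixed NE: p = 0.9722, q = 0.9722

Work:
Check pure NE:
(New, New): (36, 36) - no unilateral deviation beneficial
(Old, Old): (35, 35) - no unilateral deviation beneficial
Mixed NE: P1 plays New with p = 0.9722, P2 plays New with q = 0.9722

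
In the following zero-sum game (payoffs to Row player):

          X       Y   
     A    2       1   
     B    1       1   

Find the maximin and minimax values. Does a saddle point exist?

Maximin = 1, Minimax = 1, Saddle: True

Work:
Row minimums: [1, 1] → maximin = 1
Column maximums: [2, 1] → minimax = 1
Saddle point exists! Game value = 1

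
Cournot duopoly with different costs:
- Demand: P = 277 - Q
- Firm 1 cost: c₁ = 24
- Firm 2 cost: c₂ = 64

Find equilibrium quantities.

q₁* = 97.67, q₂* = 57.67

Work:
Reaction: q₁ = (277 - 24 - q₂)/2
Reaction: q₂ = (277 - 64 - q₁)/2
Solve simultaneously:
q₁* = (277 - 2×24 + 64)/3 = 97.67
q₂* = (277 - 2×64 + 24)/3 = 57.67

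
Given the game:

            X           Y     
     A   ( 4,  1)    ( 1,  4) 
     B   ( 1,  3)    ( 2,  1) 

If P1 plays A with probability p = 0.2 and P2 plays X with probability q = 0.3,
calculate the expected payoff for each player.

E[P1] = 1.74, E[P2] = 1.9

Work:
E[P1] = p·q·π₁(A,X) + p·(1-q)·π₁(A,Y) + (1-p)·q·π₁(B,X) + (1-p)·(1-q)·π₁(B,Y)
= 0.2·0.3·4 + 0.2·0.7·1 + 0.8·0.3·1 + 0.8·0.7·2
= 1.74

E[P2] = 1.9 (similar calculation)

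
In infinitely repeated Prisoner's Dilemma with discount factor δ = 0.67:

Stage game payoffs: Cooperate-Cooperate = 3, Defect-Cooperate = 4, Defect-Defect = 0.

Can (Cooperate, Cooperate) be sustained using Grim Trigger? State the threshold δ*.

δ* = 0.25; since δ = 0.67 ≥ 0.25, cooperation can be sustained

Work:
For Grim Trigger:
Cooperate forever: 3/(1-δ)
Defect then punished: 4 + 0·δ/(1-δ)
Need: 3/(1-δ) ≥ 4 + 0·δ/(1-δ)
Solving: δ ≥ (T-R)/(T-P) = (4-3)/(4-0) = 0.25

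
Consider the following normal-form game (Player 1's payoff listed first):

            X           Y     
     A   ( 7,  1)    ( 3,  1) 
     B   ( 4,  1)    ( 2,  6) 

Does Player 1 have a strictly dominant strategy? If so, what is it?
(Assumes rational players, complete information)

Yes, Player 1's strictly dominant strategy is A

Work:
A strategy strictly dominates another if it gives a strictly higher payoff against every opponent action. Compare each pair of P1's strategies column-by-column:
  A vs B: [7 vs 4, 3 vs 2] → A strictly dominates B
  B vs A: [4 vs 7, 2 vs 3] → B does not strictly dominate A (column X: 4 ≤ 7)
A strictly dominates every other strategy → strictly dominant.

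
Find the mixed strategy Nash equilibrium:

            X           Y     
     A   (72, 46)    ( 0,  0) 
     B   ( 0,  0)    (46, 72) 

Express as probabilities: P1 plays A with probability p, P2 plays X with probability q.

p = 0.6102, q = 0.3898

Work:
Find probabilities that make opponent indifferent:
P2 chooses q to make P1 indifferent between A and B
P1 chooses p to make P2 indifferent between X and Y
Mixed NE: P1 plays (A: 0.6102, B: 0.3898), P2 plays (X: 0.3898, Y: 0.6102)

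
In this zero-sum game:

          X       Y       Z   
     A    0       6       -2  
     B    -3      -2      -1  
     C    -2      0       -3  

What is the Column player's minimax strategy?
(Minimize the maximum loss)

Column should play Z, value = -1

Work:
Column player minimizes Row's maximum payoff:
Column X: max payoff to Row = 0
Column Y: max payoff to Row = 6
Column Z: max payoff to Row = -1
Minimum is -1, achieved by column Z.
Minimax strategy: Z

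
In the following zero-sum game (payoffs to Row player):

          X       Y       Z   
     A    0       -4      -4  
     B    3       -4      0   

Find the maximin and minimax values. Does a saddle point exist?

Maximin = -4, Minimax = -4, Saddle: True

Work:
Row minimums: [-4, -4] → maximin = -4
Column maximums: [3, -4, 0] → minimax = -4
Saddle point exists! Game value = -4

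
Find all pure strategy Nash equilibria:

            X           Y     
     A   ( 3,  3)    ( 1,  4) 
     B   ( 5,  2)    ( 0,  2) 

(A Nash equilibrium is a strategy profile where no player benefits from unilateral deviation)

Nash equilibrium: (A, Y), (B, X)

Work:
Best responses:
  P1 vs X: payoffs [3, 5] → best response B (payoff 5)
  P1 vs Y: payoffs [1, 0] → best response A (payoff 1)
  P2 vs A: payoffs [3, 4] → best response Y (payoff 4)
  P2 vs B: payoffs [2, 2] → best response X/Y (payoff 2)
Mutual best responses: (A,Y), (B,X) → Nash equilibria.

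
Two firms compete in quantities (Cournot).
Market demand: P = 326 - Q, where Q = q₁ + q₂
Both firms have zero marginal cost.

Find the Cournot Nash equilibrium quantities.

q₁* = q₂* = 108.67; P* = 108.67

Work:
Profit: π_i = P·q_i = (a - q_i - q_j)·q_i
FOC: ∂π_i/∂q_i = a - 2q_i - q_j = 0
Reaction function: q_i = (326 - q_j)/2
Symmetry: q* = 326/3 = 108.67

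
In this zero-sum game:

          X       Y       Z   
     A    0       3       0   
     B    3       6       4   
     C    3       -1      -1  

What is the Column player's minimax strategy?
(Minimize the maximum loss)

Column should play X, value = 3

Work:
Column player minimizes Row's maximum payoff:
Column X: max payoff to Row = 3
Column Y: max payoff to Row = 6
Column Z: max payoff to Row = 4
Minimum is 3, achieved by column X.
Minimax strategy: X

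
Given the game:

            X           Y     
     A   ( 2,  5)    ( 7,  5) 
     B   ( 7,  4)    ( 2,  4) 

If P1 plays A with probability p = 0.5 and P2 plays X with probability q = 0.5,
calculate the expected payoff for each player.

E[P1] = 4.5, E[P2] = 4.5

Work:
E[P1] = p·q·π₁(A,X) + p·(1-q)·π₁(A,Y) + (1-p)·q·π₁(B,X) + (1-p)·(1-q)·π₁(B,Y)
= 0.5·0.5·2 + 0.5·0.5·7 + 0.5·0.5·7 + 0.5·0.5·2
= 4.5

E[P2] = 4.5 (similar calculation)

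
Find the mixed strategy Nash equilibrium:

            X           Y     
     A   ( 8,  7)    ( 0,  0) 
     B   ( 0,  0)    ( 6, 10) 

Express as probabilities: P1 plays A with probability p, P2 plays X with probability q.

p = 0.5882, q = 0.4286

Work:
Find probabilities that make opponent indifferent:
P2 chooses q to make P1 indifferent between A and B
P1 chooses p to make P2 indifferent between X and Y
Mixed NE: P1 plays (A: 0.5882, B: 0.4118), P2 plays (X: 0.4286, Y: 0.5714)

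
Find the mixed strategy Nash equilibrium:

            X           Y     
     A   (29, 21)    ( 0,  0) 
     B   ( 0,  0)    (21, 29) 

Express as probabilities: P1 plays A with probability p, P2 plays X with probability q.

p = 0.58, q = 0.42

Work:
Find probabilities that make opponent indifferent:
P2 chooses q to make P1 indifferent between A and B
P1 chooses p to make P2 indifferent between X and Y
Mixed NE: P1 plays (A: 0.58, B: 0.42), P2 plays (X: 0.42, Y: 0.58)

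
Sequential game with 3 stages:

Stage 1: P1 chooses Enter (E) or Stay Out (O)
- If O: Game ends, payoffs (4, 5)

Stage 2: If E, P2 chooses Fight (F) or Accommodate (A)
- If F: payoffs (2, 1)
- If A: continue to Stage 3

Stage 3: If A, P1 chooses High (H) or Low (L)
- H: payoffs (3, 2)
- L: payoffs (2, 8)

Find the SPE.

SPE: (O, A, H); Outcome (4, 5)

Work:
Stage 3: P1 chooses H (3 vs 2)
Stage 2: P2: F->1, A->2 (anticipating H). Choose A
Stage 1: P1: O->4, E->3 (anticipating A, H). Choose O
SPE path: O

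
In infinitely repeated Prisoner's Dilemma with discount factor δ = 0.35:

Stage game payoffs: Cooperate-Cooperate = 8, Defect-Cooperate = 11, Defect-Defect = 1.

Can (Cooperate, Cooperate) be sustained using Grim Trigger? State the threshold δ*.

δ* = 0.3; since δ = 0.35 ≥ 0.3, cooperation can be sustained

Work:
For Grim Trigger:
Cooperate forever: 8/(1-δ)
Defect then punished: 11 + 1·δ/(1-δ)
Need: 8/(1-δ) ≥ 11 + 1·δ/(1-δ)
Solving: δ ≥ (T-R)/(T-P) = (11-8)/(11-1) = 0.3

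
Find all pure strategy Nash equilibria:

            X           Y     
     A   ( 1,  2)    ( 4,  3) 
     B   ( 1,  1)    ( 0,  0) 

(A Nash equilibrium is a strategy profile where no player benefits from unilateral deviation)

Nash equilibrium: (A, Y), (B, X)

Work:
Best responses:
  P1 vs X: payoffs [1, 1] → best response A/B (payoff 1)
  P1 vs Y: payoffs [4, 0] → best response A (payoff 4)
  P2 vs A: payoffs [2, 3] → best response Y (payoff 3)
  P2 vs B: payoffs [1, 0] → best response X (payoff 1)
Mutual best responses: (A,Y), (B,X) → Nash equilibria.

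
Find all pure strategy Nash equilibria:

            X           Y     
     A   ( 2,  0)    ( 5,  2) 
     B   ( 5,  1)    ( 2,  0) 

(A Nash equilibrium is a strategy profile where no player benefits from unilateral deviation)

Nash equilibrium: (A, Y), (B, X)

Work:
Best responses:
  P1 vs X: payoffs [2, 5] → best response B (payoff 5)
  P1 vs Y: payoffs [5, 2] → best response A (payoff 5)
  P2 vs A: payoffs [0, 2] → best response Y (payoff 2)
  P2 vs B: payoffs [1, 0] → best response X (payoff 1)
Mutual best responses: (A,Y), (B,X) → Nash equilibria.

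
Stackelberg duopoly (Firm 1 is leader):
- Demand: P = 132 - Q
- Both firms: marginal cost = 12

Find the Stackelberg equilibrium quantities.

q₁* (leader) = 60.0, q₂* (follower) = 30.0

Work:
Follower's reaction: q₂ = (a - c - q₁)/2
Leader substitutes: π₁ = q₁·(a - q₁ - (a-c-q₁)/2 - c)
FOC: q₁* = (132 - 12)/2 = 60.00
Then: q₂* = (132 - 12 - 60.0)/2 = 30.00
Leader has first-mover advantage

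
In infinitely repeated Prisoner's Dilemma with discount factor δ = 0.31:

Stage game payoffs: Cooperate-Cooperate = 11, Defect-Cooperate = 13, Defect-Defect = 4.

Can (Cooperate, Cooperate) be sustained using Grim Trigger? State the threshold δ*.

δ* = 0.2222; since δ = 0.31 ≥ 0.2222, cooperation can be sustained

Work:
For Grim Trigger:
Cooperate forever: 11/(1-δ)
Defect then punished: 13 + 4·δ/(1-δ)
Need: 11/(1-δ) ≥ 13 + 4·δ/(1-δ)
Solving: δ ≥ (T-R)/(T-P) = (13-11)/(13-4) = 0.2222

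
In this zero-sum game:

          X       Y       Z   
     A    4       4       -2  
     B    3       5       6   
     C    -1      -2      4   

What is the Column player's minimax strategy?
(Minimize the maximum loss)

Column should play X, value = 4

Work:
Column player minimizes Row's maximum payoff:
Column X: max payoff to Row = 4
Column Y: max payoff to Row = 5
Column Z: max payoff to Row = 6
Minimum is 4, achieved by column X.
Minimax strategy: X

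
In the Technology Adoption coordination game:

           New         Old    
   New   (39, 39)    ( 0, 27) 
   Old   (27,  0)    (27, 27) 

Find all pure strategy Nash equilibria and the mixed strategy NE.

Pure NE: (New, New) and (Old, Old); Mixed NE: p = 0.6923, q = 0.6923

Work:
Check pure NE:
(New, New): (39, 39) - no unilateral deviation beneficial
(Old, Old): (27, 27) - no unilateral deviation beneficial
Mixed NE: P1 plays New with p = 0.6923, P2 plays New with q = 0.6923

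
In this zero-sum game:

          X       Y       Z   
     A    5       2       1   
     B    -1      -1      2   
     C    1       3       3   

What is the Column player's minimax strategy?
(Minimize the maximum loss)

Column should play Y or Z (all achieve the minimum), value = 3

Work:
Column player minimizes Row's maximum payoff:
Column X: max payoff to Row = 5
Column Y: max payoff to Row = 3
Column Z: max payoff to Row = 3
Minimum is 3, achieved by columns Y, Z (tied).
Each of Y or Z is a minimax strategy.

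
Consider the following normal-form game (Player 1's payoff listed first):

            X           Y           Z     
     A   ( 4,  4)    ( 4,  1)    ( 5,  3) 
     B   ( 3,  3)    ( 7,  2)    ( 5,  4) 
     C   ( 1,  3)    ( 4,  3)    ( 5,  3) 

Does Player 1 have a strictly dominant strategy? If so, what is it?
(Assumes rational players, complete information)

No strictly dominant strategy exists for Player 1

Work:
A strategy strictly dominates another if it gives a strictly higher payoff against every opponent action. Compare each pair of P1's strategies column-by-column:
  A vs B: [4 vs 3, 4 vs 7, 5 vs 5] → A does not strictly dominate B (column Y: 4 ≤ 7)
  A vs C: [4 vs 1, 4 vs 4, 5 vs 5] → A does not strictly dominate C (column Y: 4 ≤ 4)
  B vs A: [3 vs 4, 7 vs 4, 5 vs 5] → B does not strictly dominate A (column X: 3 ≤ 4)
  B vs C: [3 vs 1, 7 vs 4, 5 vs 5] → B does not strictly dominate C (column Z: 5 ≤ 5)
  C vs A: [1 vs 4, 4 vs 4, 5 vs 5] → C does not strictly dominate A (column X: 1 ≤ 4)
  C vs B: [1 vs 3, 4 vs 7, 5 vs 5] → C does not strictly dominate B (column X: 1 ≤ 3)
No single strategy strictly dominates all others → no strictly dominant strategy.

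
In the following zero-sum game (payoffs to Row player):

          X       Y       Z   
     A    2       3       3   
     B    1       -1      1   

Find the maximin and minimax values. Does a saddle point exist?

Maximin = 2, Minimax = 2, Saddle: True

Work:
Row minimums: [2, -1] → maximin = 2
Column maximums: [2, 3, 3] → minimax = 2
Saddle point exists! Game value = 2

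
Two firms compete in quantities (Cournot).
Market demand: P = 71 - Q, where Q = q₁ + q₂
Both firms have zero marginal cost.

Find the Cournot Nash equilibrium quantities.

q₁* = q₂* = 23.67; P* = 23.67

Work:
Profit: π_i = P·q_i = (a - q_i - q_j)·q_i
FOC: ∂π_i/∂q_i = a - 2q_i - q_j = 0
Reaction function: q_i = (71 - q_j)/2
Symmetry: q* = 71/3 = 23.67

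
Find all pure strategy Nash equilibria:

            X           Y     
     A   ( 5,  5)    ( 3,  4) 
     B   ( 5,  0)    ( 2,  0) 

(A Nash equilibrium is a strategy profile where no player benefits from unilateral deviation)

Nash equilibrium: (A, X), (B, X)

Work:
Best responses:
  P1 vs X: payoffs [5, 5] → best response A/B (payoff 5)
  P1 vs Y: payoffs [3, 2] → best response A (payoff 3)
  P2 vs A: payoffs [5, 4] → best response X (payoff 5)
  P2 vs B: payoffs [0, 0] → best response X/Y (payoff 0)
Mutual best responses: (A,X), (B,X) → Nash equilibria.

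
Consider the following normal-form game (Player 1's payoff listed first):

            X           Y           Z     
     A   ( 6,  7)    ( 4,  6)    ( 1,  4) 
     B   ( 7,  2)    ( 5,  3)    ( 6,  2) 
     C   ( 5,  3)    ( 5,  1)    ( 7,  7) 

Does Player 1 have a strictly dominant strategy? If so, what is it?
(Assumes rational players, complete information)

No strictly dominant strategy exists for Player 1

Work:
A strategy strictly dominates another if it gives a strictly higher payoff against every opponent action. Compare each pair of P1's strategies column-by-column:
  A vs B: [6 vs 7, 4 vs 5, 1 vs 6] → A does not strictly dominate B (column X: 6 ≤ 7)
  A vs C: [6 vs 5, 4 vs 5, 1 vs 7] → A does not strictly dominate C (column Y: 4 ≤ 5)
  B vs A: [7 vs 6, 5 vs 4, 6 vs 1] → B strictly dominates A
  B vs C: [7 vs 5, 5 vs 5, 6 vs 7] → B does not strictly dominate C (column Y: 5 ≤ 5)
  C vs A: [5 vs 6, 5 vs 4, 7 vs 1] → C does not strictly dominate A (column X: 5 ≤ 6)
  C vs B: [5 vs 7, 5 vs 5, 7 vs 6] → C does not strictly dominate B (column X: 5 ≤ 7)
No single strategy strictly dominates all others → no strictly dominant strategy.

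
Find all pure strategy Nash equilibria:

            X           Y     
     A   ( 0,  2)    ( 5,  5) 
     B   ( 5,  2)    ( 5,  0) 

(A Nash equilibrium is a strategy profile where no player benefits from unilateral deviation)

Nash equilibrium: (A, Y), (B, X)

Work:
Best responses:
  P1 vs X: payoffs [0, 5] → best response B (payoff 5)
  P1 vs Y: payoffs [5, 5] → best response A/B (payoff 5)
  P2 vs A: payoffs [2, 5] → best response Y (payoff 5)
  P2 vs B: payoffs [2, 0] → best response X (payoff 2)
Mutual best responses: (A,Y), (B,X) → Nash equilibria.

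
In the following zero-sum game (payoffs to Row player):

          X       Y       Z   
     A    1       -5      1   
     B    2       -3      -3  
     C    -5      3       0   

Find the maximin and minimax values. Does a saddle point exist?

Maximin = -3, Minimax = 1, Saddle: False

Work:
Row minimums: [-5, -3, -5] → maximin = -3
Column maximums: [2, 3, 1] → minimax = 1
No saddle point (maximin ≠ minimax). Mixed strategy needed.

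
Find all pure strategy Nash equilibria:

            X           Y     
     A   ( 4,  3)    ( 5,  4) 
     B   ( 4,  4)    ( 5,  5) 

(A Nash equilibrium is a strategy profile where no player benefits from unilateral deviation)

Nash equilibrium: (A, Y), (B, Y)

Work:
Best responses:
  P1 vs X: payoffs [4, 4] → best response A/B (payoff 4)
  P1 vs Y: payoffs [5, 5] → best response A/B (payoff 5)
  P2 vs A: payoffs [3, 4] → best response Y (payoff 4)
  P2 vs B: payoffs [4, 5] → best response Y (payoff 5)
Mutual best responses: (A,Y), (B,Y) → Nash equilibria.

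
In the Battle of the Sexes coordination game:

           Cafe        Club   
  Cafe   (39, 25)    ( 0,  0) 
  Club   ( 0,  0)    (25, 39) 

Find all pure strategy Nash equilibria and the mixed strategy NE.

Pure NE: (Cafe, Cafe) and (Club, Club); Mixed NE: p = 0.6094, q = 0.3906

Work:
Check pure NE:
(Cafe, Cafe): (39, 25) - no unilateral deviation beneficial
(Club, Club): (25, 39) - no unilateral deviation beneficial
Mixed NE: P1 plays Cafe with p = 0.6094, P2 plays Cafe with q = 0.3906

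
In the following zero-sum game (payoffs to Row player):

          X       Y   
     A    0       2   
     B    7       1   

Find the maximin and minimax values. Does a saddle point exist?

Maximin = 1, Minimax = 2, Saddle: False

Work:
Row minimums: [0, 1] → maximin = 1
Column maximums: [7, 2] → minimax = 2
No saddle point (maximin ≠ minimax). Mixed strategy needed.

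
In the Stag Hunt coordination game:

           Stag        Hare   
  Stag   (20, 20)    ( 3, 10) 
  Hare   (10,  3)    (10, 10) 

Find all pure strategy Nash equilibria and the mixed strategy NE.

Pure NE: (Stag, Stag) and (Hare, Hare); Mixed NE: p = 0.4118, q = 0.4118

Work:
Check pure NE:
(Stag, Stag): (20, 20) - no unilateral deviation beneficial
(Hare, Hare): (10, 10) - no unilateral deviation beneficial
Mixed NE: P1 plays Stag with p = 0.4118, P2 plays Stag with q = 0.4118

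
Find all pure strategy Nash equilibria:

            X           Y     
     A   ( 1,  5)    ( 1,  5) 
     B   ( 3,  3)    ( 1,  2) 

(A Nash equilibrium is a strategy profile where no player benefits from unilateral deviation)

Nash equilibrium: (A, Y), (B, X)

Work:
Best responses:
  P1 vs X: payoffs [1, 3] → best response B (payoff 3)
  P1 vs Y: payoffs [1, 1] → best response A/B (payoff 1)
  P2 vs A: payoffs [5, 5] → best response X/Y (payoff 5)
  P2 vs B: payoffs [3, 2] → best response X (payoff 3)
Mutual best responses: (A,Y), (B,X) → Nash equilibria.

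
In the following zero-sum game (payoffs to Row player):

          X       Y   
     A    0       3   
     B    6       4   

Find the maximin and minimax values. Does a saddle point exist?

Maximin = 4, Minimax = 4, Saddle: True

Work:
Row minimums: [0, 4] → maximin = 4
Column maximums: [6, 4] → minimax = 4
Saddle point exists! Game value = 4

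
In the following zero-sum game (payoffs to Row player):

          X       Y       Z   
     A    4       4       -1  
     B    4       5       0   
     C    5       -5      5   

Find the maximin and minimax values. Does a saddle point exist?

Maximin = 0, Minimax = 5, Saddle: False

Work:
Row minimums: [-1, 0, -5] → maximin = 0
Column maximums: [5, 5, 5] → minimax = 5
No saddle point (maximin ≠ minimax). Mixed strategy needed.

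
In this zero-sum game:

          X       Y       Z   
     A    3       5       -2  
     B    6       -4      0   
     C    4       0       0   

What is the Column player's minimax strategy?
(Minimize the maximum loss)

Column should play Z, value = 0

Work:
Column player minimizes Row's maximum payoff:
Column X: max payoff to Row = 6
Column Y: max payoff to Row = 5
Column Z: max payoff to Row = 0
Minimum is 0, achieved by column Z.
Minimax strategy: Z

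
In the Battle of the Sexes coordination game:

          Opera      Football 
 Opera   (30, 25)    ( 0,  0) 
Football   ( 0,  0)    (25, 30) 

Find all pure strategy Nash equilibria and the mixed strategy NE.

Pure NE: (Opera, Opera) and (Football, Football); Mixed NE: p = 0.5455, q = 0.4545

Work:
Check pure NE:
(Opera, Opera): (30, 25) - no unilateral deviation beneficial
(Football, Football): (25, 30) - no unilateral deviation beneficial
Mixed NE: P1 plays Opera with p = 0.5455, P2 plays Opera with q = 0.4545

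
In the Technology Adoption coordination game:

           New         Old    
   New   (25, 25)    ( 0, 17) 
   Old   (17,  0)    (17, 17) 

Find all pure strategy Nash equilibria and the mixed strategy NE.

Pure NE: (New, New) and (Old, Old); Mixed NE: p = 0.68, q = 0.68

Work:
Check pure NE:
(New, New): (25, 25) - no unilateral deviation beneficial
(Old, Old): (17, 17) - no unilateral deviation beneficial
Mixed NE: P1 plays New with p = 0.68, P2 plays New with q = 0.68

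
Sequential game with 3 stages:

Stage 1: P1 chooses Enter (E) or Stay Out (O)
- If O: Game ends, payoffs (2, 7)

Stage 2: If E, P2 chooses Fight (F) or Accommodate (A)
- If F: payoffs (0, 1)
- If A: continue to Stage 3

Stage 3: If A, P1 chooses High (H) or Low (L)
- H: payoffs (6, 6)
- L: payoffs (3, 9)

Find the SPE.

SPE: (E, A, H); Outcome (6, 6)

Work:
Stage 3: P1 chooses H (6 vs 3)
Stage 2: P2: F->1, A->6 (anticipating H). Choose A
Stage 1: P1: O->2, E->6 (anticipating A, H). Choose E
SPE path: E -> A -> H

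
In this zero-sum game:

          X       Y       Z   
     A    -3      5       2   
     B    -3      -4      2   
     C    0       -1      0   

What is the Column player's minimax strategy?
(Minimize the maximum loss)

Column should play X, value = 0

Work:
Column player minimizes Row's maximum payoff:
Column X: max payoff to Row = 0
Column Y: max payoff to Row = 5
Column Z: max payoff to Row = 2
Minimum is 0, achieved by column X.
Minimax strategy: X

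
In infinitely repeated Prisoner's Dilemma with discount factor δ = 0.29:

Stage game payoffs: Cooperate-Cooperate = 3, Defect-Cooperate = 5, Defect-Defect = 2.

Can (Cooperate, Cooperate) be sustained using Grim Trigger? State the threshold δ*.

δ* = 0.6667; since δ = 0.29 < 0.6667, cooperation cannot be sustained

Work:
For Grim Trigger:
Cooperate forever: 3/(1-δ)
Defect then punished: 5 + 2·δ/(1-δ)
Need: 3/(1-δ) ≥ 5 + 2·δ/(1-δ)
Solving: δ ≥ (T-R)/(T-P) = (5-3)/(5-2) = 0.6667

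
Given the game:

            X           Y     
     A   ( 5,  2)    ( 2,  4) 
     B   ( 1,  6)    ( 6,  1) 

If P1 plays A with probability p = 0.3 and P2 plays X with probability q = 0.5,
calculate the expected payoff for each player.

E[P1] = 3.5, E[P2] = 3.35

Work:
E[P1] = p·q·π₁(A,X) + p·(1-q)·π₁(A,Y) + (1-p)·q·π₁(B,X) + (1-p)·(1-q)·π₁(B,Y)
= 0.3·0.5·5 + 0.3·0.5·2 + 0.7·0.5·1 + 0.7·0.5·6
= 3.5

E[P2] = 3.35 (similar calculation)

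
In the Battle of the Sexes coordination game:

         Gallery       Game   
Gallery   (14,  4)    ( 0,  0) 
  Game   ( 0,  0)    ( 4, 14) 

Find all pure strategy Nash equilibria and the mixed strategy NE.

Pure NE: (Gallery, Gallery) and (Game, Game); Mixed NE: p = 0.7778, q = 0.2222

Work:
Check pure NE:
(Gallery, Gallery): (14, 4) - no unilateral deviation beneficial
(Game, Game): (4, 14) - no unilateral deviation beneficial
Mixed NE: P1 plays Gallery with p = 0.7778, P2 plays Gallery with q = 0.2222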